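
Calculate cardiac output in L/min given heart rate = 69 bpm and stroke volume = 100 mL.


CO = HR * SV
CO = 69 * 100 / 1000
CO = 6.9 L/min


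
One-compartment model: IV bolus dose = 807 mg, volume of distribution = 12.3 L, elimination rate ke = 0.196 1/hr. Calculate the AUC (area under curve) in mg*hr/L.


C0 = Dose/Vd = 807/12.3 = 65.6098 mg/L
AUC = C0/ke = 65.6098/0.196
AUC = 334.7 mg*hr/L


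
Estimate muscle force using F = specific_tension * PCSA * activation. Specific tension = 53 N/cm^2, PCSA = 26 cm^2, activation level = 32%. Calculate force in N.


F = sigma * PCSA * activation
F = 53 * 26 * 0.32
F = 441 N


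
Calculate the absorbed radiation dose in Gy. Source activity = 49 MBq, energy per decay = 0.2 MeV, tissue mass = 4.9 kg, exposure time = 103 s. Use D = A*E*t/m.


A = 49 MBq = 4.9000e+07 Bq
E = 0.2 MeV = 3.204e-14 J
D = A*E*t/m = 4.9000e+07*3.204e-14*103/4.9
D = 3.3001e-05 Gy


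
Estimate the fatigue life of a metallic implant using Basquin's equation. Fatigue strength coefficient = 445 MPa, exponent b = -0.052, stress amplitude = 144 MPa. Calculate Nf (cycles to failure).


sigma_a = sigma_f' * (2Nf)^b
2Nf = (sigma_a/sigma_f')^(1/b)
2Nf = (144/445)^(1/-0.052)
2Nf = 2.6486783e+09
Nf = 1.3243e+09


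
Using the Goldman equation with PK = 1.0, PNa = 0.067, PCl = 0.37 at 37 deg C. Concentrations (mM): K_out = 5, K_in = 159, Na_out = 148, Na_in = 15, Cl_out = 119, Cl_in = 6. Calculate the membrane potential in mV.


Vm = (RT/F)*ln((PK*Ko + PNa*Nao + PCl*Cli)/(PK*Ki + PNa*Nai + PCl*Clo))
Numer = 17.136, Denom = 204.035
Vm = -66.2 mV


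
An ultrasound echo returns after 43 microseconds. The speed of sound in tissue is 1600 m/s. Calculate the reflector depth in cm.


depth = c * t / 2
t = 43 us = 4.3000e-05 s
depth = 1600 * 4.3000e-05 / 2
depth = 0.0344 m = 3.44 cm


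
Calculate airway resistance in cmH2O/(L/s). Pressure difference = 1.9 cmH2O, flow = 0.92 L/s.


R = dP / flow
R = 1.9 / 0.92
R = 2.065 cmH2O/(L/s)


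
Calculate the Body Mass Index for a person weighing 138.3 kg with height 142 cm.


BMI = weight / height^2
height = 142 cm = 1.42 m
BMI = 138.3 / 1.42^2
BMI = 68.59 kg/m^2


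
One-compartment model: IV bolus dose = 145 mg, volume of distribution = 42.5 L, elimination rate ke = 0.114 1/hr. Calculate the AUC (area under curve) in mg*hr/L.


C0 = Dose/Vd = 145/42.5 = 3.41176 mg/L
AUC = C0/ke = 3.41176/0.114
AUC = 29.93 mg*hr/L


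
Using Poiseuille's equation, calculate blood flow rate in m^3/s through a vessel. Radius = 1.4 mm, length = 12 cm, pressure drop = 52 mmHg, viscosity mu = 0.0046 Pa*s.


Q = pi*r^4*dP / (8*mu*L)
r = 0.0014 m, L = 0.12 m
dP = 52 mmHg = 6932.744 Pa
Q = 1.8947e-05 m^3/s


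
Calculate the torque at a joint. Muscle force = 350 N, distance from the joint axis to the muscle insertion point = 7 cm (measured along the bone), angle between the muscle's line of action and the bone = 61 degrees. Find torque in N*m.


Torque = F * d * sin(theta)   (moment arm = d*sin(theta))
d = 7 cm = 0.07 m
Torque = 350 * 0.07 * sin(61)
Torque = 21.43 N*m


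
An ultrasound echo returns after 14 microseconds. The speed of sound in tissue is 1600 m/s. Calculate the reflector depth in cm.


depth = c * t / 2
t = 14 us = 1.4000e-05 s
depth = 1600 * 1.4000e-05 / 2
depth = 0.0112 m = 1.12 cm


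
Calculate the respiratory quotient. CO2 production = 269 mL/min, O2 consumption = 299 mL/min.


RQ = VCO2 / VO2
RQ = 269 / 299
RQ = 0.8997


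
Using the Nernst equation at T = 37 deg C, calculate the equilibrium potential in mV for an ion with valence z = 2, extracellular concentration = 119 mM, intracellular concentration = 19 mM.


E = (RT/(zF)) * ln(C_out/C_in)
T = 37 + 273.15 = 310.15 K
E = (8.314 * 310.15 / (2 * 96485)) * ln(119/19)
E = 24.52 mV


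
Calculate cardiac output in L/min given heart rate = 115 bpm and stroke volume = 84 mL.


CO = HR * SV
CO = 115 * 84 / 1000
CO = 9.66 L/min


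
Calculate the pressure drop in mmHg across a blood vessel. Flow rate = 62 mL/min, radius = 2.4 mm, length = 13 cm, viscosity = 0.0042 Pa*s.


dP = 8*mu*L*Q / (pi*r^4)
Q = 62 mL/min = 1.03333e-06 m^3/s
dP = 43.3039 Pa = 43.3039 / 133.322 mmHg = 0.3248 mmHg


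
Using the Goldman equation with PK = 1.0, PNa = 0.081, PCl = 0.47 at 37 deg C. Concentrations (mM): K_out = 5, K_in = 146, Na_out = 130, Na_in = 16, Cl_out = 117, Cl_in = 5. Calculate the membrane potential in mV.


Vm = (RT/F)*ln((PK*Ko + PNa*Nao + PCl*Cli)/(PK*Ki + PNa*Nai + PCl*Clo))
Numer = 17.88, Denom = 202.286
Vm = -64.84 mV


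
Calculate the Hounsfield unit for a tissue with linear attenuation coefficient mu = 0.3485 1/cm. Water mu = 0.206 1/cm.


HU = ((mu_tissue - mu_water) / mu_water) * 1000
HU = ((0.3485 - 0.206) / 0.206) * 1000
HU = 691.7


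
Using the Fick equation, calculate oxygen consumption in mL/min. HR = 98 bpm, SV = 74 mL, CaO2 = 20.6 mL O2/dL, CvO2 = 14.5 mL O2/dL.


CO = HR*SV = 98*74/1000 = 7.252 L/min
a-v O2 diff = 20.6 - 14.5 = 6.1 mL/dL
VO2 = CO * (CaO2-CvO2) * 10 dL/L
VO2 = 7.252 * 6.1 * 10
VO2 = 442.4 mL/min


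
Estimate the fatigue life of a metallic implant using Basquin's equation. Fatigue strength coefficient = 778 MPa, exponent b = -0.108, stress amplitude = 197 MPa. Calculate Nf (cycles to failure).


sigma_a = sigma_f' * (2Nf)^b
2Nf = (sigma_a/sigma_f')^(1/b)
2Nf = (197/778)^(1/-0.108)
2Nf = 333635.27
Nf = 1.668e+05


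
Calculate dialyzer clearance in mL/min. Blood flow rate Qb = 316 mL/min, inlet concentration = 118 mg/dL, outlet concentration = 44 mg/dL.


K = Qb * (Cb_in - Cb_out) / Cb_in
K = 316 * (118 - 44) / 118
K = 198.2 mL/min


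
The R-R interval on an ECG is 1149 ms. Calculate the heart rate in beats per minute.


HR = 60 / RR_interval(s)
RR = 1149 ms = 1.149 s
HR = 60 / 1.149 = 52.22 bpm


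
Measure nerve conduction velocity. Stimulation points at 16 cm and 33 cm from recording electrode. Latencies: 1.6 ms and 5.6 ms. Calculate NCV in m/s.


Distance = (33 - 16) / 100 = 0.17 m
dt = (5.6 - 1.6) / 1000 = 0.004 s
NCV = dist / dt = 42.5 m/s


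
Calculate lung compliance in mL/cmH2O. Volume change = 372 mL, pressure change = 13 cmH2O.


C = dV / dP
C = 372 / 13
C = 28.62 mL/cmH2O


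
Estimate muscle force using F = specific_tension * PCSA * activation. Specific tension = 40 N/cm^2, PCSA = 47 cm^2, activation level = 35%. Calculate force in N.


F = sigma * PCSA * activation
F = 40 * 47 * 0.35
F = 658 N


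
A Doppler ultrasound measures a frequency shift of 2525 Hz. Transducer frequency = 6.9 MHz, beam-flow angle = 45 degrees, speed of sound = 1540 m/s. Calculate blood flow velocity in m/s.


v = fd * c / (2 * f0 * cos(theta))
v = 2525 * 1540 / (2 * 6.9000e+06 * cos(45))
v = 0.3985 m/s


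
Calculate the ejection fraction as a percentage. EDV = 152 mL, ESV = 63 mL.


SV = EDV - ESV = 152 - 63 = 89 mL
EF = SV/EDV * 100 = 89/152 * 100
EF = 58.55%


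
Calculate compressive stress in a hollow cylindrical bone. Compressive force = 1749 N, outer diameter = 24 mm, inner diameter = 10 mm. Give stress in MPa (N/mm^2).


A = pi*(r_o^2 - r_i^2)
r_o = 12 mm, r_i = 5 mm
A = 373.85 mm^2
sigma = F/A = 1749 / 373.85
sigma = 4.678 MPa


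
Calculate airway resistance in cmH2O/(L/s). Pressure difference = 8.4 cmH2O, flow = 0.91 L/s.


R = dP / flow
R = 8.4 / 0.91
R = 9.231 cmH2O/(L/s)


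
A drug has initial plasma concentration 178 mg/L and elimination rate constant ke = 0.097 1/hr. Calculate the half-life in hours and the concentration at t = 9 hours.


t_half = ln(2) / ke = 0.693147 / 0.097 = 7.146 hr
C(t) = C0 * exp(-ke*t) = 178 * exp(-0.097*9)
C(9) = 74.35 mg/L


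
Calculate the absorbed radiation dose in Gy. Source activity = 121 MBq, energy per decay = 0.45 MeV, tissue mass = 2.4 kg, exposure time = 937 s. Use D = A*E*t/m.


A = 121 MBq = 1.2100e+08 Bq
E = 0.45 MeV = 7.209e-14 J
D = A*E*t/m = 1.2100e+08*7.209e-14*937/2.4
D = 0.003406 Gy


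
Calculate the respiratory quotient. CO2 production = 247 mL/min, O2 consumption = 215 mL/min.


RQ = VCO2 / VO2
RQ = 247 / 215
RQ = 1.149


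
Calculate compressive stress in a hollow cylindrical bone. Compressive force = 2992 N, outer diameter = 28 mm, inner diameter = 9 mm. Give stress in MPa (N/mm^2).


A = pi*(r_o^2 - r_i^2)
r_o = 14 mm, r_i = 4.5 mm
A = 552.135 mm^2
sigma = F/A = 2992 / 552.135
sigma = 5.419 MPa


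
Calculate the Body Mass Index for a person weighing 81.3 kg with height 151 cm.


BMI = weight / height^2
height = 151 cm = 1.51 m
BMI = 81.3 / 1.51^2
BMI = 35.66 kg/m^2


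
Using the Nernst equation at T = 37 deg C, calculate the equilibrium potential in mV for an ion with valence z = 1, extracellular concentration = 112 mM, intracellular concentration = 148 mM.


E = (RT/(zF)) * ln(C_out/C_in)
T = 37 + 273.15 = 310.15 K
E = (8.314 * 310.15 / (1 * 96485)) * ln(112/148)
E = -7.449 mV


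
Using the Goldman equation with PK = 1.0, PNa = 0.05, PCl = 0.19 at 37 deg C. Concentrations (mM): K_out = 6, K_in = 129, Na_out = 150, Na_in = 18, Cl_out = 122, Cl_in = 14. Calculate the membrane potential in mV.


Vm = (RT/F)*ln((PK*Ko + PNa*Nao + PCl*Cli)/(PK*Ki + PNa*Nai + PCl*Clo))
Numer = 16.16, Denom = 153.08
Vm = -60.09 mV


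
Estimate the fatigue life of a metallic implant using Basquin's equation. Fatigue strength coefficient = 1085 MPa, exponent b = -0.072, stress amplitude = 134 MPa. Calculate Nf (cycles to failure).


sigma_a = sigma_f' * (2Nf)^b
2Nf = (sigma_a/sigma_f')^(1/b)
2Nf = (134/1085)^(1/-0.072)
2Nf = 4.1269021e+12
Nf = 2.0635e+12


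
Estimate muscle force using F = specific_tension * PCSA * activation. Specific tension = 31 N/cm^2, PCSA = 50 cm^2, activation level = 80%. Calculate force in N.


F = sigma * PCSA * activation
F = 31 * 50 * 0.8
F = 1240 N


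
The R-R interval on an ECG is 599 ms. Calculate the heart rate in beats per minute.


HR = 60 / RR_interval(s)
RR = 599 ms = 0.599 s
HR = 60 / 0.599 = 100.2 bpm


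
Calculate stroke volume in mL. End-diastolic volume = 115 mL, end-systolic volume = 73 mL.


SV = EDV - ESV
SV = 115 - 73
SV = 42 mL


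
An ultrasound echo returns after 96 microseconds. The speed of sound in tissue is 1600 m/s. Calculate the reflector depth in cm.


depth = c * t / 2
t = 96 us = 9.6000e-05 s
depth = 1600 * 9.6000e-05 / 2
depth = 0.0768 m = 7.68 cm


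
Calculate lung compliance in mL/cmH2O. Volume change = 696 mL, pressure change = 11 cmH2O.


C = dV / dP
C = 696 / 11
C = 63.27 mL/cmH2O


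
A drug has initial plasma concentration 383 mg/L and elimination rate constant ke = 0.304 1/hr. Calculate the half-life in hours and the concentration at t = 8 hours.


t_half = ln(2) / ke = 0.693147 / 0.304 = 2.28 hr
C(t) = C0 * exp(-ke*t) = 383 * exp(-0.304*8)
C(8) = 33.65 mg/L


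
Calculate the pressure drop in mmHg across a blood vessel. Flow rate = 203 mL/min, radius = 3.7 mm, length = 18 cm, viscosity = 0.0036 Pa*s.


dP = 8*mu*L*Q / (pi*r^4)
Q = 203 mL/min = 3.38333e-06 m^3/s
dP = 29.7888 Pa = 29.7888 / 133.322 mmHg = 0.2234 mmHg


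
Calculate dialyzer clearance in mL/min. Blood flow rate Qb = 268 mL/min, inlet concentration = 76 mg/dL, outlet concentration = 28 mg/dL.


K = Qb * (Cb_in - Cb_out) / Cb_in
K = 268 * (76 - 28) / 76
K = 169.3 mL/min


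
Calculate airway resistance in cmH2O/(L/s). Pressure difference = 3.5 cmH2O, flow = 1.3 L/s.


R = dP / flow
R = 3.5 / 1.3
R = 2.692 cmH2O/(L/s)


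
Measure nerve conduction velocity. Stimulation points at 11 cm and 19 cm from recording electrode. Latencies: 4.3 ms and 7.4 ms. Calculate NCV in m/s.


Distance = (19 - 11) / 100 = 0.08 m
dt = (7.4 - 4.3) / 1000 = 0.0031 s
NCV = dist / dt = 25.81 m/s


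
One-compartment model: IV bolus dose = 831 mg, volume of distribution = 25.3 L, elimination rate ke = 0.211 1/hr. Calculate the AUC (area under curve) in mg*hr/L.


C0 = Dose/Vd = 831/25.3 = 32.8458 mg/L
AUC = C0/ke = 32.8458/0.211
AUC = 155.7 mg*hr/L


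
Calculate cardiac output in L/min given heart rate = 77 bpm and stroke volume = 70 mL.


CO = HR * SV
CO = 77 * 70 / 1000
CO = 5.39 L/min


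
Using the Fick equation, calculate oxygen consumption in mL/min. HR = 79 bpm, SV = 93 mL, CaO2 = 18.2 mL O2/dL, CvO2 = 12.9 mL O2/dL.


CO = HR*SV = 79*93/1000 = 7.347 L/min
a-v O2 diff = 18.2 - 12.9 = 5.3 mL/dL
VO2 = CO * (CaO2-CvO2) * 10 dL/L
VO2 = 7.347 * 5.3 * 10
VO2 = 389.4 mL/min


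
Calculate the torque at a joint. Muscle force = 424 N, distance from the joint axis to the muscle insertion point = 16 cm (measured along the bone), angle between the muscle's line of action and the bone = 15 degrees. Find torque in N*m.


Torque = F * d * sin(theta)   (moment arm = d*sin(theta))
d = 16 cm = 0.16 m
Torque = 424 * 0.16 * sin(15)
Torque = 17.56 N*m


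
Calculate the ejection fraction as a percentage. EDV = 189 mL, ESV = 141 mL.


SV = EDV - ESV = 189 - 141 = 48 mL
EF = SV/EDV * 100 = 48/189 * 100
EF = 25.4%


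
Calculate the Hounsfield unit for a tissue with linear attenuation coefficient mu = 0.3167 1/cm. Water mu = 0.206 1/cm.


HU = ((mu_tissue - mu_water) / mu_water) * 1000
HU = ((0.3167 - 0.206) / 0.206) * 1000
HU = 537.4


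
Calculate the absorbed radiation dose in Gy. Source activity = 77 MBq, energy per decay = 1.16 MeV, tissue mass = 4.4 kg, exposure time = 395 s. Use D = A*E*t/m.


A = 77 MBq = 7.7000e+07 Bq
E = 1.16 MeV = 1.85832e-13 J
D = A*E*t/m = 7.7000e+07*1.85832e-13*395/4.4
D = 0.001285 Gy


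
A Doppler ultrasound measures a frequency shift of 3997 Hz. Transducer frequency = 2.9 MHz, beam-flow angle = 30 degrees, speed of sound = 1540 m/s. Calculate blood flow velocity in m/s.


v = fd * c / (2 * f0 * cos(theta))
v = 3997 * 1540 / (2 * 2.9000e+06 * cos(30))
v = 1.225 m/s


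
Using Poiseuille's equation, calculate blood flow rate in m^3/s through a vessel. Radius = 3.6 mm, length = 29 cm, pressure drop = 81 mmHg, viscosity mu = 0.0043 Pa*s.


Q = pi*r^4*dP / (8*mu*L)
r = 0.0036 m, L = 0.29 m
dP = 81 mmHg = 10799.082 Pa
Q = 5.7120e-04 m^3/s


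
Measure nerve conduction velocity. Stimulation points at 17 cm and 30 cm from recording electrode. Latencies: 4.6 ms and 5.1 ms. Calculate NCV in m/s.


Distance = (30 - 17) / 100 = 0.13 m
dt = (5.1 - 4.6) / 1000 = 5.0000e-04 s
NCV = dist / dt = 260 m/s


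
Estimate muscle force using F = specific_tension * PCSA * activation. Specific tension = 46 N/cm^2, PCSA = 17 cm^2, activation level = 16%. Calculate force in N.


F = sigma * PCSA * activation
F = 46 * 17 * 0.16
F = 125.1 N


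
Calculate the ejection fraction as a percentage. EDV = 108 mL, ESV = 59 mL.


SV = EDV - ESV = 108 - 59 = 49 mL
EF = SV/EDV * 100 = 49/108 * 100
EF = 45.37%


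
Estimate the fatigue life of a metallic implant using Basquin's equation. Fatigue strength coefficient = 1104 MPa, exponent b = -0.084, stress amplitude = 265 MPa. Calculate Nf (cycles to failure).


sigma_a = sigma_f' * (2Nf)^b
2Nf = (sigma_a/sigma_f')^(1/b)
2Nf = (265/1104)^(1/-0.084)
2Nf = 23859269
Nf = 1.1930e+07


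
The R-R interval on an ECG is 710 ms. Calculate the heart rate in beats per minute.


HR = 60 / RR_interval(s)
RR = 710 ms = 0.71 s
HR = 60 / 0.71 = 84.51 bpm


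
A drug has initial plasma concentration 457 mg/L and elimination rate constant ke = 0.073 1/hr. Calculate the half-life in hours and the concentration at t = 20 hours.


t_half = ln(2) / ke = 0.693147 / 0.073 = 9.495 hr
C(t) = C0 * exp(-ke*t) = 457 * exp(-0.073*20)
C(20) = 106.1 mg/L


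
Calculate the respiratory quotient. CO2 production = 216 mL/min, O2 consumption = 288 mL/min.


RQ = VCO2 / VO2
RQ = 216 / 288
RQ = 0.75


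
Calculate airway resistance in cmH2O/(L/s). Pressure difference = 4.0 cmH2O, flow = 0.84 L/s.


R = dP / flow
R = 4.0 / 0.84
R = 4.762 cmH2O/(L/s)


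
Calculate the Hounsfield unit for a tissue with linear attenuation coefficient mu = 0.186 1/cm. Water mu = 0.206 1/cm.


HU = ((mu_tissue - mu_water) / mu_water) * 1000
HU = ((0.186 - 0.206) / 0.206) * 1000
HU = -97.09


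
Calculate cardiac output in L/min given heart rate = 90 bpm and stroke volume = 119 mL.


CO = HR * SV
CO = 90 * 119 / 1000
CO = 10.71 L/min


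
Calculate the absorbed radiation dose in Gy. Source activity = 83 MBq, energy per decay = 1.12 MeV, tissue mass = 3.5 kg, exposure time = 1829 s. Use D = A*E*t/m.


A = 83 MBq = 8.3000e+07 Bq
E = 1.12 MeV = 1.79424e-13 J
D = A*E*t/m = 8.3000e+07*1.79424e-13*1829/3.5
D = 0.007782 Gy


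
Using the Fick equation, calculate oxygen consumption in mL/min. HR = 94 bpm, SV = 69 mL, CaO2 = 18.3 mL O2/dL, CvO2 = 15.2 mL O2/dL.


CO = HR*SV = 94*69/1000 = 6.486 L/min
a-v O2 diff = 18.3 - 15.2 = 3.1 mL/dL
VO2 = CO * (CaO2-CvO2) * 10 dL/L
VO2 = 6.486 * 3.1 * 10
VO2 = 201.1 mL/min


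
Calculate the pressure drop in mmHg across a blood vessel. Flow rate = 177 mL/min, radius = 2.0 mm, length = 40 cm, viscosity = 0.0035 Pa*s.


dP = 8*mu*L*Q / (pi*r^4)
Q = 177 mL/min = 2.95e-06 m^3/s
dP = 657.31 Pa = 657.31 / 133.322 mmHg = 4.93 mmHg


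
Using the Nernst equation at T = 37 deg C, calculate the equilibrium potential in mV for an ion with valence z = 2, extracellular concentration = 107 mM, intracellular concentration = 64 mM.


E = (RT/(zF)) * ln(C_out/C_in)
T = 37 + 273.15 = 310.15 K
E = (8.314 * 310.15 / (2 * 96485)) * ln(107/64)
E = 6.868 mV


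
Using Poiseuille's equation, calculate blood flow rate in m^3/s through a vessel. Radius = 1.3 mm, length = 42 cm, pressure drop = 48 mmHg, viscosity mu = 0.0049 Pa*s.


Q = pi*r^4*dP / (8*mu*L)
r = 0.0013 m, L = 0.42 m
dP = 48 mmHg = 6399.456 Pa
Q = 3.4876e-06 m^3/s


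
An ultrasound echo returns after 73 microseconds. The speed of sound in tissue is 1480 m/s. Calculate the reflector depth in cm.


depth = c * t / 2
t = 73 us = 7.3000e-05 s
depth = 1480 * 7.3000e-05 / 2
depth = 0.05402 m = 5.402 cm


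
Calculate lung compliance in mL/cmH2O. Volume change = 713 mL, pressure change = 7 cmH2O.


C = dV / dP
C = 713 / 7
C = 101.9 mL/cmH2O


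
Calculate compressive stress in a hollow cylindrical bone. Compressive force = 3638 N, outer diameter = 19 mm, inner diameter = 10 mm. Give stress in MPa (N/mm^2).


A = pi*(r_o^2 - r_i^2)
r_o = 9.5 mm, r_i = 5 mm
A = 204.989 mm^2
sigma = F/A = 3638 / 204.989
sigma = 17.75 MPa


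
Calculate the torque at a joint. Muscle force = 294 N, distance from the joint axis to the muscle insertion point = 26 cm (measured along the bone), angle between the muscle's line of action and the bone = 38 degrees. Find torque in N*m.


Torque = F * d * sin(theta)   (moment arm = d*sin(theta))
d = 26 cm = 0.26 m
Torque = 294 * 0.26 * sin(38)
Torque = 47.06 N*m


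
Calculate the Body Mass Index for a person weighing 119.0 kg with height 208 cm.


BMI = weight / height^2
height = 208 cm = 2.08 m
BMI = 119.0 / 2.08^2
BMI = 27.51 kg/m^2


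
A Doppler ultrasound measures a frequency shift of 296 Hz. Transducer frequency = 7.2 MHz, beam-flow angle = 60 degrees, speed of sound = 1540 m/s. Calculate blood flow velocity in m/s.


v = fd * c / (2 * f0 * cos(theta))
v = 296 * 1540 / (2 * 7.2000e+06 * cos(60))
v = 0.06331 m/s


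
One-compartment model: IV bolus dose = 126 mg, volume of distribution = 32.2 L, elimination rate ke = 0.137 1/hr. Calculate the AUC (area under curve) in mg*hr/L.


C0 = Dose/Vd = 126/32.2 = 3.91304 mg/L
AUC = C0/ke = 3.91304/0.137
AUC = 28.56 mg*hr/L


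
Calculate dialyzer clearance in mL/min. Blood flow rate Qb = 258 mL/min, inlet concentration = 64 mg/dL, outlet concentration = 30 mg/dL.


K = Qb * (Cb_in - Cb_out) / Cb_in
K = 258 * (64 - 30) / 64
K = 137.1 mL/min


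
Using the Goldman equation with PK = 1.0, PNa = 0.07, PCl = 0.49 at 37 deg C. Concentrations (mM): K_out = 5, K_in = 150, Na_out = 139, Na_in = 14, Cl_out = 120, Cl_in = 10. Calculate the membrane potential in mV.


Vm = (RT/F)*ln((PK*Ko + PNa*Nao + PCl*Cli)/(PK*Ki + PNa*Nai + PCl*Clo))
Numer = 19.63, Denom = 209.78
Vm = -63.31 mV


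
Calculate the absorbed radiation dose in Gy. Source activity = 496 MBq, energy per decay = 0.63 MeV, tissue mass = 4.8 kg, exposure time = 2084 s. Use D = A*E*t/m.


A = 496 MBq = 4.9600e+08 Bq
E = 0.63 MeV = 1.00926e-13 J
D = A*E*t/m = 4.9600e+08*1.00926e-13*2084/4.8
D = 0.02173 Gy


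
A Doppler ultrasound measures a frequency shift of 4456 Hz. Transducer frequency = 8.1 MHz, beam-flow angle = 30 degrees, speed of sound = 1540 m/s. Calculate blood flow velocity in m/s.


v = fd * c / (2 * f0 * cos(theta))
v = 4456 * 1540 / (2 * 8.1000e+06 * cos(30))
v = 0.4891 m/s


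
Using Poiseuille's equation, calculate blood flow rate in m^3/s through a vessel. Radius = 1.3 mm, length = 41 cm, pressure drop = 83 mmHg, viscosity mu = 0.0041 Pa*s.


Q = pi*r^4*dP / (8*mu*L)
r = 0.0013 m, L = 0.41 m
dP = 83 mmHg = 11065.726 Pa
Q = 7.3832e-06 m^3/s


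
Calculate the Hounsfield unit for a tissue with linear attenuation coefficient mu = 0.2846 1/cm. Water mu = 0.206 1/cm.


HU = ((mu_tissue - mu_water) / mu_water) * 1000
HU = ((0.2846 - 0.206) / 0.206) * 1000
HU = 381.6


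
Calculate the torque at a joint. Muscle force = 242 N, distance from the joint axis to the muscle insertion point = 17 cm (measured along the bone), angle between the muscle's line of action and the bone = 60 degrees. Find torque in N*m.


Torque = F * d * sin(theta)   (moment arm = d*sin(theta))
d = 17 cm = 0.17 m
Torque = 242 * 0.17 * sin(60)
Torque = 35.63 N*m


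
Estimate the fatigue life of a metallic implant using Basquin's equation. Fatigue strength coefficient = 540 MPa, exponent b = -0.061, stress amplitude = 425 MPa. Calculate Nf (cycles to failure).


sigma_a = sigma_f' * (2Nf)^b
2Nf = (sigma_a/sigma_f')^(1/b)
2Nf = (425/540)^(1/-0.061)
2Nf = 50.698745
Nf = 25.35


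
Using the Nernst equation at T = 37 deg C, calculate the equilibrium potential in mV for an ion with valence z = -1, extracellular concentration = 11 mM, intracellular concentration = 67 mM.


E = (RT/(zF)) * ln(C_out/C_in)
T = 37 + 273.15 = 310.15 K
E = (8.314 * 310.15 / (-1 * 96485)) * ln(11/67)
E = 48.29 mV


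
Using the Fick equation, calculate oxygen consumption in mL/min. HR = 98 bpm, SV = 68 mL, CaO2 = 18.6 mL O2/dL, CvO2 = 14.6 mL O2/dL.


CO = HR*SV = 98*68/1000 = 6.664 L/min
a-v O2 diff = 18.6 - 14.6 = 4 mL/dL
VO2 = CO * (CaO2-CvO2) * 10 dL/L
VO2 = 6.664 * 4 * 10
VO2 = 266.6 mL/min


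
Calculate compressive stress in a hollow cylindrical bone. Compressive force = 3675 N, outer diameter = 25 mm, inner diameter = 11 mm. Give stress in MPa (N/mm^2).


A = pi*(r_o^2 - r_i^2)
r_o = 12.5 mm, r_i = 5.5 mm
A = 395.841 mm^2
sigma = F/A = 3675 / 395.841
sigma = 9.284 MPa


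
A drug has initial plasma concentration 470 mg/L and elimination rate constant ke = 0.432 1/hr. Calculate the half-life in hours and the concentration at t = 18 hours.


t_half = ln(2) / ke = 0.693147 / 0.432 = 1.605 hr
C(t) = C0 * exp(-ke*t) = 470 * exp(-0.432*18)
C(18) = 0.1973 mg/L


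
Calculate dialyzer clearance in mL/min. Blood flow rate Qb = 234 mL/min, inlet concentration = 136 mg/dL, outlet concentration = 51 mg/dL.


K = Qb * (Cb_in - Cb_out) / Cb_in
K = 234 * (136 - 51) / 136
K = 146.2 mL/min


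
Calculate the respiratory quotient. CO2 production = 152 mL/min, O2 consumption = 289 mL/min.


RQ = VCO2 / VO2
RQ = 152 / 289
RQ = 0.526


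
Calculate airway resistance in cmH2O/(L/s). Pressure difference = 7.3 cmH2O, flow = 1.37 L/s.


R = dP / flow
R = 7.3 / 1.37
R = 5.328 cmH2O/(L/s)


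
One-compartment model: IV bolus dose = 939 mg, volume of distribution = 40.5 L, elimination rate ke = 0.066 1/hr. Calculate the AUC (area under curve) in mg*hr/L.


C0 = Dose/Vd = 939/40.5 = 23.1852 mg/L
AUC = C0/ke = 23.1852/0.066
AUC = 351.3 mg*hr/L


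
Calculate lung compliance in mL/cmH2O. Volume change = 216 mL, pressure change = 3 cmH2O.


C = dV / dP
C = 216 / 3
C = 72 mL/cmH2O


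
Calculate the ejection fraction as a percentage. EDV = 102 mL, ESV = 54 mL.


SV = EDV - ESV = 102 - 54 = 48 mL
EF = SV/EDV * 100 = 48/102 * 100
EF = 47.06%


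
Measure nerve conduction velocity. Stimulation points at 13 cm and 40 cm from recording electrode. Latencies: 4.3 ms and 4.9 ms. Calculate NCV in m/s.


Distance = (40 - 13) / 100 = 0.27 m
dt = (4.9 - 4.3) / 1000 = 6.0000e-04 s
NCV = dist / dt = 450 m/s


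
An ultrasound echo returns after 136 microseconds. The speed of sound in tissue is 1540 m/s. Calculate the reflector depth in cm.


depth = c * t / 2
t = 136 us = 1.3600e-04 s
depth = 1540 * 1.3600e-04 / 2
depth = 0.10472 m = 10.472 cm


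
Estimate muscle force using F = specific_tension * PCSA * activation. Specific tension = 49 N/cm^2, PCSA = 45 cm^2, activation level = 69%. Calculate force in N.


F = sigma * PCSA * activation
F = 49 * 45 * 0.69
F = 1521 N


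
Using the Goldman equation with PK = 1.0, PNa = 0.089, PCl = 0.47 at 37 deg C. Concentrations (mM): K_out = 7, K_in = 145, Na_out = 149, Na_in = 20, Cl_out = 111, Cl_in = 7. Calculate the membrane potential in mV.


Vm = (RT/F)*ln((PK*Ko + PNa*Nao + PCl*Cli)/(PK*Ki + PNa*Nai + PCl*Clo))
Numer = 23.551, Denom = 198.95
Vm = -57.03 mV


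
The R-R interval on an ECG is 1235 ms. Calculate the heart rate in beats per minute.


HR = 60 / RR_interval(s)
RR = 1235 ms = 1.235 s
HR = 60 / 1.235 = 48.58 bpm


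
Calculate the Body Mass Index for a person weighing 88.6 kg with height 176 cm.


BMI = weight / height^2
height = 176 cm = 1.76 m
BMI = 88.6 / 1.76^2
BMI = 28.6 kg/m^2


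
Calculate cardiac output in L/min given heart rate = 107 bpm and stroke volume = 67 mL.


CO = HR * SV
CO = 107 * 67 / 1000
CO = 7.169 L/min


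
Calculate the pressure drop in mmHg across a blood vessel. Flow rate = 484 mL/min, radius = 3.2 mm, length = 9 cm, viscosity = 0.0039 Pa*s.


dP = 8*mu*L*Q / (pi*r^4)
Q = 484 mL/min = 8.06667e-06 m^3/s
dP = 68.7609 Pa = 68.7609 / 133.322 mmHg = 0.5158 mmHg


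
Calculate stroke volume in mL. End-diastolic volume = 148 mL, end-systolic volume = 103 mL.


SV = EDV - ESV
SV = 148 - 103
SV = 45 mL


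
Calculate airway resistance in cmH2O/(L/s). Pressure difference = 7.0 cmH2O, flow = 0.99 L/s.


R = dP / flow
R = 7.0 / 0.99
R = 7.071 cmH2O/(L/s)


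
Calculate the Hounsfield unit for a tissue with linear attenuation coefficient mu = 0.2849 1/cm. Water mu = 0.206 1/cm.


HU = ((mu_tissue - mu_water) / mu_water) * 1000
HU = ((0.2849 - 0.206) / 0.206) * 1000
HU = 383


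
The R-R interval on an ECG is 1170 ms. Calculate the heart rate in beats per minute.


HR = 60 / RR_interval(s)
RR = 1170 ms = 1.17 s
HR = 60 / 1.17 = 51.28 bpm


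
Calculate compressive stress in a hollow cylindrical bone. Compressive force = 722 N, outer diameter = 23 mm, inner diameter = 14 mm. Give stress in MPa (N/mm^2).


A = pi*(r_o^2 - r_i^2)
r_o = 11.5 mm, r_i = 7 mm
A = 261.538 mm^2
sigma = F/A = 722 / 261.538
sigma = 2.761 MPa


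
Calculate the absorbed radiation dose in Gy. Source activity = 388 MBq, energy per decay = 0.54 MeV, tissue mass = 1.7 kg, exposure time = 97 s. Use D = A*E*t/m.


A = 388 MBq = 3.8800e+08 Bq
E = 0.54 MeV = 8.6508e-14 J
D = A*E*t/m = 3.8800e+08*8.6508e-14*97/1.7
D = 0.001915 Gy


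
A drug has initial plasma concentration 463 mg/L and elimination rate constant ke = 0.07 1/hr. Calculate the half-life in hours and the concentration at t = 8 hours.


t_half = ln(2) / ke = 0.693147 / 0.07 = 9.902 hr
C(t) = C0 * exp(-ke*t) = 463 * exp(-0.07*8)
C(8) = 264.5 mg/L


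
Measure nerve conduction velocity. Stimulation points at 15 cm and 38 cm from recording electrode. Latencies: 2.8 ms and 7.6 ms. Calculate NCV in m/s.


Distance = (38 - 15) / 100 = 0.23 m
dt = (7.6 - 2.8) / 1000 = 0.0048 s
NCV = dist / dt = 47.92 m/s


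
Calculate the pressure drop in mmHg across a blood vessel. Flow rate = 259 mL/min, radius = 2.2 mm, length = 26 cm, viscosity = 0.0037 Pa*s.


dP = 8*mu*L*Q / (pi*r^4)
Q = 259 mL/min = 4.31667e-06 m^3/s
dP = 451.412 Pa = 451.412 / 133.322 mmHg = 3.386 mmHg


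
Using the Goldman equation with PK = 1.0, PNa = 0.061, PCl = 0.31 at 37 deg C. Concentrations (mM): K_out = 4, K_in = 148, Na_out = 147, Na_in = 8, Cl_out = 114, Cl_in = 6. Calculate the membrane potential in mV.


Vm = (RT/F)*ln((PK*Ko + PNa*Nao + PCl*Cli)/(PK*Ki + PNa*Nai + PCl*Clo))
Numer = 14.827, Denom = 183.828
Vm = -67.28 mV


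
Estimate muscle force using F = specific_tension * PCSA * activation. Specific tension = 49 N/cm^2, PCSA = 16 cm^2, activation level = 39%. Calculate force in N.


F = sigma * PCSA * activation
F = 49 * 16 * 0.39
F = 305.8 N


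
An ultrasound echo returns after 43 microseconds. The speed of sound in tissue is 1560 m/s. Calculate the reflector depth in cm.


depth = c * t / 2
t = 43 us = 4.3000e-05 s
depth = 1560 * 4.3000e-05 / 2
depth = 0.03354 m = 3.354 cm


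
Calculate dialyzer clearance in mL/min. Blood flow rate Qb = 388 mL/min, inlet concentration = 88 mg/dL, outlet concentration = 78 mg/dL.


K = Qb * (Cb_in - Cb_out) / Cb_in
K = 388 * (88 - 78) / 88
K = 44.09 mL/min


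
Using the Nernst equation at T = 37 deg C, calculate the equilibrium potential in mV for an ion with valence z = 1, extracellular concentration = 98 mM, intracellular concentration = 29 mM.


E = (RT/(zF)) * ln(C_out/C_in)
T = 37 + 273.15 = 310.15 K
E = (8.314 * 310.15 / (1 * 96485)) * ln(98/29)
E = 32.54 mV


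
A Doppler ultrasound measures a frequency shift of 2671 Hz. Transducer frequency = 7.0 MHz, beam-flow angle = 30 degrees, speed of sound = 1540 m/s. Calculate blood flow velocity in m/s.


v = fd * c / (2 * f0 * cos(theta))
v = 2671 * 1540 / (2 * 7.0000e+06 * cos(30))
v = 0.3393 m/s


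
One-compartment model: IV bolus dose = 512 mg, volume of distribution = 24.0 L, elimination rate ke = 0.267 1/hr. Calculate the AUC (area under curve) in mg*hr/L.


C0 = Dose/Vd = 512/24.0 = 21.3333 mg/L
AUC = C0/ke = 21.3333/0.267
AUC = 79.9 mg*hr/L


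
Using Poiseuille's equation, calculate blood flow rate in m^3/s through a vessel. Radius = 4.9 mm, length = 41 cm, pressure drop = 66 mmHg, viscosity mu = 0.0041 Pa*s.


Q = pi*r^4*dP / (8*mu*L)
r = 0.0049 m, L = 0.41 m
dP = 66 mmHg = 8799.252 Pa
Q = 0.001185 m^3/s


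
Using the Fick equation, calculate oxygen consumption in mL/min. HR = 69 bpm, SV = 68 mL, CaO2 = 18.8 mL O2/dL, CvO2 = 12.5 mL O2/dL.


CO = HR*SV = 69*68/1000 = 4.692 L/min
a-v O2 diff = 18.8 - 12.5 = 6.3 mL/dL
VO2 = CO * (CaO2-CvO2) * 10 dL/L
VO2 = 4.692 * 6.3 * 10
VO2 = 295.6 mL/min


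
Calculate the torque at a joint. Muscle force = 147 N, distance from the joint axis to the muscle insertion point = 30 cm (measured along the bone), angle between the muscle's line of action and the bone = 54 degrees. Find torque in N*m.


Torque = F * d * sin(theta)   (moment arm = d*sin(theta))
d = 30 cm = 0.3 m
Torque = 147 * 0.3 * sin(54)
Torque = 35.68 N*m


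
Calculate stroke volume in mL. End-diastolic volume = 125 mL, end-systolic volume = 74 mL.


SV = EDV - ESV
SV = 125 - 74
SV = 51 mL


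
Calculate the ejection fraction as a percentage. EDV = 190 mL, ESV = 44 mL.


SV = EDV - ESV = 190 - 44 = 146 mL
EF = SV/EDV * 100 = 146/190 * 100
EF = 76.84%


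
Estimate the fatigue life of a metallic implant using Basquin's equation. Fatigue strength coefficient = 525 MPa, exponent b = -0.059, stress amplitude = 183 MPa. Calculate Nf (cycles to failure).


sigma_a = sigma_f' * (2Nf)^b
2Nf = (sigma_a/sigma_f')^(1/b)
2Nf = (183/525)^(1/-0.059)
2Nf = 57248793
Nf = 2.8624e+07


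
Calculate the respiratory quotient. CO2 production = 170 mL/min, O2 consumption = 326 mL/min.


RQ = VCO2 / VO2
RQ = 170 / 326
RQ = 0.5215


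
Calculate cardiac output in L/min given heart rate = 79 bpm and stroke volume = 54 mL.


CO = HR * SV
CO = 79 * 54 / 1000
CO = 4.266 L/min


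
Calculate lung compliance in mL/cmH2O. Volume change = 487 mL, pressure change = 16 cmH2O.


C = dV / dP
C = 487 / 16
C = 30.44 mL/cmH2O


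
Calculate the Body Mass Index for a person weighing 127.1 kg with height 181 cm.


BMI = weight / height^2
height = 181 cm = 1.81 m
BMI = 127.1 / 1.81^2
BMI = 38.8 kg/m^2


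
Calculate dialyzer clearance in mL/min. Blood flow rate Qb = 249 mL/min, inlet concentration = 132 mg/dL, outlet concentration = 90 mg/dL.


K = Qb * (Cb_in - Cb_out) / Cb_in
K = 249 * (132 - 90) / 132
K = 79.23 mL/min


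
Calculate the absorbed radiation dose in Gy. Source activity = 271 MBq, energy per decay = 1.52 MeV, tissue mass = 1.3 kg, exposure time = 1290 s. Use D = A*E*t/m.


A = 271 MBq = 2.7100e+08 Bq
E = 1.52 MeV = 2.43504e-13 J
D = A*E*t/m = 2.7100e+08*2.43504e-13*1290/1.3
D = 0.06548 Gy


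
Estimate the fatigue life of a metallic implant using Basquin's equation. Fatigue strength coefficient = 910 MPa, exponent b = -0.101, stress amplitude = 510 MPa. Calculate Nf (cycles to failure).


sigma_a = sigma_f' * (2Nf)^b
2Nf = (sigma_a/sigma_f')^(1/b)
2Nf = (510/910)^(1/-0.101)
2Nf = 308.89724
Nf = 154.4


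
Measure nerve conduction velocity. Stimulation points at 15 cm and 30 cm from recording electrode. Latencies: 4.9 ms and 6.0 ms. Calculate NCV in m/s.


Distance = (30 - 15) / 100 = 0.15 m
dt = (6.0 - 4.9) / 1000 = 0.0011 s
NCV = dist / dt = 136.4 m/s


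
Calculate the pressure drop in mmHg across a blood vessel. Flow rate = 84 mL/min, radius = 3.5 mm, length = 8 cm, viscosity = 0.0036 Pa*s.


dP = 8*mu*L*Q / (pi*r^4)
Q = 84 mL/min = 1.4e-06 m^3/s
dP = 6.84208 Pa = 6.84208 / 133.322 mmHg = 0.05132 mmHg


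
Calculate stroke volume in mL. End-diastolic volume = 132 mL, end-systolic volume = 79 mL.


SV = EDV - ESV
SV = 132 - 79
SV = 53 mL


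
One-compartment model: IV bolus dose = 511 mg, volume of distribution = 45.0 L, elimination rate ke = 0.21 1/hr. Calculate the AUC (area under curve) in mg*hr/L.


C0 = Dose/Vd = 511/45.0 = 11.3556 mg/L
AUC = C0/ke = 11.3556/0.21
AUC = 54.07 mg*hr/L


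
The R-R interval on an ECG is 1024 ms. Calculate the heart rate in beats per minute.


HR = 60 / RR_interval(s)
RR = 1024 ms = 1.024 s
HR = 60 / 1.024 = 58.59 bpm


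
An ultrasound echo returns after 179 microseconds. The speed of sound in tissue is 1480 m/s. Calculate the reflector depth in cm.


depth = c * t / 2
t = 179 us = 1.7900e-04 s
depth = 1480 * 1.7900e-04 / 2
depth = 0.13246 m = 13.246 cm


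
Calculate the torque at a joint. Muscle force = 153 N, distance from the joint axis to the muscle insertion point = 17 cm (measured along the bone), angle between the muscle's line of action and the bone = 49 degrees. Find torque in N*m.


Torque = F * d * sin(theta)   (moment arm = d*sin(theta))
d = 17 cm = 0.17 m
Torque = 153 * 0.17 * sin(49)
Torque = 19.63 N*m


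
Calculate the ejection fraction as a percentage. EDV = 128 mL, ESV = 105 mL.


SV = EDV - ESV = 128 - 105 = 23 mL
EF = SV/EDV * 100 = 23/128 * 100
EF = 17.97%


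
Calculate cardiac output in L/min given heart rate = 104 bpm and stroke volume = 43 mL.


CO = HR * SV
CO = 104 * 43 / 1000
CO = 4.472 L/min


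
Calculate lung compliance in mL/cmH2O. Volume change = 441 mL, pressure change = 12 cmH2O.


C = dV / dP
C = 441 / 12
C = 36.75 mL/cmH2O


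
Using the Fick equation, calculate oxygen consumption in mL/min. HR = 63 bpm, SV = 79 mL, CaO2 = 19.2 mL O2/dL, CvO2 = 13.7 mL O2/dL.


CO = HR*SV = 63*79/1000 = 4.977 L/min
a-v O2 diff = 19.2 - 13.7 = 5.5 mL/dL
VO2 = CO * (CaO2-CvO2) * 10 dL/L
VO2 = 4.977 * 5.5 * 10
VO2 = 273.7 mL/min


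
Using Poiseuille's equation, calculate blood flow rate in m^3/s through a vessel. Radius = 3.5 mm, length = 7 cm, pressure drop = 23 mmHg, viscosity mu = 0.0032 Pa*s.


Q = pi*r^4*dP / (8*mu*L)
r = 0.0035 m, L = 0.07 m
dP = 23 mmHg = 3066.406 Pa
Q = 8.0670e-04 m^3/s


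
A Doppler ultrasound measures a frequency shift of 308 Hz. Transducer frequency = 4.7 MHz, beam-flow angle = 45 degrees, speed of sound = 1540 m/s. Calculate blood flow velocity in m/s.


v = fd * c / (2 * f0 * cos(theta))
v = 308 * 1540 / (2 * 4.7000e+06 * cos(45))
v = 0.07136 m/s


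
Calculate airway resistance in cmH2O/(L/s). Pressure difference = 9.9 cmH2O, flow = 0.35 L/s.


R = dP / flow
R = 9.9 / 0.35
R = 28.29 cmH2O/(L/s)


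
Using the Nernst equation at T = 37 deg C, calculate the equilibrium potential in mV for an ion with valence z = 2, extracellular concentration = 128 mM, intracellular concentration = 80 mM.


E = (RT/(zF)) * ln(C_out/C_in)
T = 37 + 273.15 = 310.15 K
E = (8.314 * 310.15 / (2 * 96485)) * ln(128/80)
E = 6.28 mV


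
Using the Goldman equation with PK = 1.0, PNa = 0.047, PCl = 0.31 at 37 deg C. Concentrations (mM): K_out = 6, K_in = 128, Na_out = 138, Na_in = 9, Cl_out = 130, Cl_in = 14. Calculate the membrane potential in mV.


Vm = (RT/F)*ln((PK*Ko + PNa*Nao + PCl*Cli)/(PK*Ki + PNa*Nai + PCl*Clo))
Numer = 16.826, Denom = 168.723
Vm = -61.61 mV


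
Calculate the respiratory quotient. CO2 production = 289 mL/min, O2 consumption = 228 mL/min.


RQ = VCO2 / VO2
RQ = 289 / 228
RQ = 1.268


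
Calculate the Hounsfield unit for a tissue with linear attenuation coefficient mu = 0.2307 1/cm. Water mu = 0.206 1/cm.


HU = ((mu_tissue - mu_water) / mu_water) * 1000
HU = ((0.2307 - 0.206) / 0.206) * 1000
HU = 119.9


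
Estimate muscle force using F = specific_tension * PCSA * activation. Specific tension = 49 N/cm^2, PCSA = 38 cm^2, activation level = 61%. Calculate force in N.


F = sigma * PCSA * activation
F = 49 * 38 * 0.61
F = 1136 N


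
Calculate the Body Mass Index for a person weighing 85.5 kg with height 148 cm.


BMI = weight / height^2
height = 148 cm = 1.48 m
BMI = 85.5 / 1.48^2
BMI = 39.03 kg/m^2


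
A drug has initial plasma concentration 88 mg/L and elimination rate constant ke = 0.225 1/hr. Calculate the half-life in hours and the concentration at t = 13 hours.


t_half = ln(2) / ke = 0.693147 / 0.225 = 3.081 hr
C(t) = C0 * exp(-ke*t) = 88 * exp(-0.225*13)
C(13) = 4.722 mg/L


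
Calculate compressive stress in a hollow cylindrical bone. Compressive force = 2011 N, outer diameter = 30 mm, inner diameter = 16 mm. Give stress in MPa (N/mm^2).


A = pi*(r_o^2 - r_i^2)
r_o = 15 mm, r_i = 8 mm
A = 505.796 mm^2
sigma = F/A = 2011 / 505.796
sigma = 3.976 MPa


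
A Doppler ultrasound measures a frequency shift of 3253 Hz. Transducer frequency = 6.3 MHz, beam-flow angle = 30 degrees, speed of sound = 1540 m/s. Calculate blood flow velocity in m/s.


v = fd * c / (2 * f0 * cos(theta))
v = 3253 * 1540 / (2 * 6.3000e+06 * cos(30))
v = 0.4591 m/s


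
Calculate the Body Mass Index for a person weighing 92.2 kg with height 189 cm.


BMI = weight / height^2
height = 189 cm = 1.89 m
BMI = 92.2 / 1.89^2
BMI = 25.81 kg/m^2


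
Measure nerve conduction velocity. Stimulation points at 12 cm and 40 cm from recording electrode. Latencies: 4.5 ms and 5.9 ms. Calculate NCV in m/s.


Distance = (40 - 12) / 100 = 0.28 m
dt = (5.9 - 4.5) / 1000 = 0.0014 s
NCV = dist / dt = 200 m/s


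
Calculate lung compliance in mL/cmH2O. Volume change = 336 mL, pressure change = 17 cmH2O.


C = dV / dP
C = 336 / 17
C = 19.76 mL/cmH2O


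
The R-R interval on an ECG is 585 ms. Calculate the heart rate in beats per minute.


HR = 60 / RR_interval(s)
RR = 585 ms = 0.585 s
HR = 60 / 0.585 = 102.6 bpm


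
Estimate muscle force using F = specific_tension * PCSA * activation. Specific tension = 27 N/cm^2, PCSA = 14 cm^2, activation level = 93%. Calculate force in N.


F = sigma * PCSA * activation
F = 27 * 14 * 0.93
F = 351.5 N


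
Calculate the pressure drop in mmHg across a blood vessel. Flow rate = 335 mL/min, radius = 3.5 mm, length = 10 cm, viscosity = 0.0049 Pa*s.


dP = 8*mu*L*Q / (pi*r^4)
Q = 335 mL/min = 5.58333e-06 m^3/s
dP = 46.4256 Pa = 46.4256 / 133.322 mmHg = 0.3482 mmHg
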